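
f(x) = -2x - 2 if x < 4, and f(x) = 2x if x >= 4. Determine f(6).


6 satisfies x >= 4
f(6) = 12

12


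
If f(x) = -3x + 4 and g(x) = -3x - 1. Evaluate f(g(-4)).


g(-4) = 11
f(11) = -29

-29


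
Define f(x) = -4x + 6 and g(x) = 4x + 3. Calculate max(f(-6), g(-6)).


30


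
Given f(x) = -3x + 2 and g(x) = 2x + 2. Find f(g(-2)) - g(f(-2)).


f(g(-2)) = 8
g(f(-2)) = 18
Difference = -10

-10


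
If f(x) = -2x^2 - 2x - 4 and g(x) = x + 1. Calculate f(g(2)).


g(2) = 3
f(3) = (-2)*(3)^2 - 2*(3) - 4 = -28

-28


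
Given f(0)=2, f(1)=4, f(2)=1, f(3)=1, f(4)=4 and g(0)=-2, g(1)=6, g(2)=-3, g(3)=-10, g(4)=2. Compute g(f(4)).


f(4) = 4
g(4) = 2

2


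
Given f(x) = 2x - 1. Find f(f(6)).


f(6) = 11
f(11) = 21

21


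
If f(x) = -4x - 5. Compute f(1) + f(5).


f(1) = -9
f(5) = -25
Sum = -34

-34


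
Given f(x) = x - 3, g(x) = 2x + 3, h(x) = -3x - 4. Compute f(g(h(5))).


h(5) = -19
g(-19) = -35
f(-35) = -38

-38


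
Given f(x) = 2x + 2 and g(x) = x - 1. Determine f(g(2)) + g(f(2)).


f(g(2)) = 4
g(f(2)) = 5
Sum = 9

9


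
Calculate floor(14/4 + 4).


14/4 = 3.5
3.5 + 4 = 7.5
floor(7.5) = 7

7


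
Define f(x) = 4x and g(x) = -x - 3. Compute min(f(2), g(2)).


f(2) = 8
g(2) = -5
min = -5

-5


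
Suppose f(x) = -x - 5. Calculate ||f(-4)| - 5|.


f(-4) = -1
|-1| = 1
|1 - 5| = 4

4


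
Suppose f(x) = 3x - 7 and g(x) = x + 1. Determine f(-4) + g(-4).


f(-4) = -19
g(-4) = -3
Sum = -22

-22


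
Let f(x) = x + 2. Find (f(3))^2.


f(3) = 5
(5)^2 = 25

25


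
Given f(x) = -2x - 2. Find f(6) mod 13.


f(6) = -14
-14 mod 13 = 12

12


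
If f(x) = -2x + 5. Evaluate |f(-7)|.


19


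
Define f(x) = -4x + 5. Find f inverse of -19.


Solve -4x + 5 = -19
x = (-19 - 5) / (-4) = 6

6


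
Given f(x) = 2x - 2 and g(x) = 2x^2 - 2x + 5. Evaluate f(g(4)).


g(4) = 29
f(29) = 56

56


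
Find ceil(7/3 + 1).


4


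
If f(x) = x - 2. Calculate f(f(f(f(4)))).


f(4) = 2
f(2) = 0
f(0) = -2
f(-2) = -4

-4


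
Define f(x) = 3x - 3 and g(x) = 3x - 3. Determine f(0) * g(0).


f(0) = -3
g(0) = -3
Product = 9

9


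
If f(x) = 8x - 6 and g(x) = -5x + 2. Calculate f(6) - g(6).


f(6) = 42
g(6) = -28
Difference = 70

70


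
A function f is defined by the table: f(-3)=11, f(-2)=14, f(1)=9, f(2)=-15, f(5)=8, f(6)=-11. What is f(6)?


Reading from the table at x = 6

-11


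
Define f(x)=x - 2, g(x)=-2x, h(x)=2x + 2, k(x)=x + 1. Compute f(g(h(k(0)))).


k(0) = 1
h(1) = 4
g(4) = -8
f(-8) = -10

-10


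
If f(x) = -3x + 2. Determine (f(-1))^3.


f(-1) = 5
(5)^3 = 125

125


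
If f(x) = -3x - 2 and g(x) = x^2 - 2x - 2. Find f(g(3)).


-5


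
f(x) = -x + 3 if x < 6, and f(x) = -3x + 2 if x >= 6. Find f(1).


1 satisfies x < 6
f(1) = 2

2


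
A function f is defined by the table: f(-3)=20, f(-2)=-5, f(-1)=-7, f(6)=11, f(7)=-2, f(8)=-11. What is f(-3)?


Reading from the table at x = -3

20


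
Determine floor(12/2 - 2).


12/2 = 6
6 - 2 = 4
floor(4) = 4

4


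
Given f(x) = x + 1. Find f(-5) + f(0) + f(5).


f(-5) = -4
f(0) = 1
f(5) = 6
Sum = 3

3


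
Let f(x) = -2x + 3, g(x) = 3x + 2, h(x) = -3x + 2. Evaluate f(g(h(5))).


77


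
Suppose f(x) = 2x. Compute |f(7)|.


f(7) = 14
|14| = 14

14


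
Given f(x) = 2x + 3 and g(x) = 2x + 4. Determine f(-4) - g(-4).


-1


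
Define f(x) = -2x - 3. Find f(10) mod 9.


f(10) = -23
-23 mod 9 = 4

4


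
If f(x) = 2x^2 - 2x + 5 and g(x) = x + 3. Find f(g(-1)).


g(-1) = 2
f(2) = 2*(2)^2 - 2*(2) + 5 = 9

9


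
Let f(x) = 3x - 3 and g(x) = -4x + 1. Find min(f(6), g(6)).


f(6) = 15
g(6) = -23
min = -23

-23


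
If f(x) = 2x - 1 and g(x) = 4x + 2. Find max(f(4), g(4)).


f(4) = 7
g(4) = 18
max = 18

18


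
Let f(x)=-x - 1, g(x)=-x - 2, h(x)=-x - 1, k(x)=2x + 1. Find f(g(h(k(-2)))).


3


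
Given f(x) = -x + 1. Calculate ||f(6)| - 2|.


3


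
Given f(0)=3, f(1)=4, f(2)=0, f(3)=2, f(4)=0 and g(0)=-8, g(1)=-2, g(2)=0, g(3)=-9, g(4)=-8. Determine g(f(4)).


f(4) = 0
g(0) = -8

-8


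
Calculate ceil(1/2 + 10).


1/2 = 0.5
0.5 + 10 = 10.5
ceil(10.5) = 11

11


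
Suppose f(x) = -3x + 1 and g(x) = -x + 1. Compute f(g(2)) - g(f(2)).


f(g(2)) = 4
g(f(2)) = 6
Difference = -2

-2


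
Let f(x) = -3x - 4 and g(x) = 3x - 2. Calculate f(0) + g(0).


f(0) = -4
g(0) = -2
Sum = -6

-6


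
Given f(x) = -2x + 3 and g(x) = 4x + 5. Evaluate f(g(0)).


g(0) = 5
f(5) = -7

-7


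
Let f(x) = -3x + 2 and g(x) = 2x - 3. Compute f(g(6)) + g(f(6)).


f(g(6)) = -25
g(f(6)) = -35
Sum = -60

-60


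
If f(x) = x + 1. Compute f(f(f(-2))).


f(-2) = -1
f(-1) = 0
f(0) = 1

1


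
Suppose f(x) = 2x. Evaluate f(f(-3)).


-12


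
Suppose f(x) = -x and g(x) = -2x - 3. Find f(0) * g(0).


f(0) = 0
g(0) = -3
Product = 0

0


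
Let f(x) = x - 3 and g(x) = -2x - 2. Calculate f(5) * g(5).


f(5) = 2
g(5) = -12
Product = -24

-24


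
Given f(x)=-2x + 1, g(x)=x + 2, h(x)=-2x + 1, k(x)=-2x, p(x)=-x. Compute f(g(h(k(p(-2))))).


p(-2) = 2
k(2) = -4
h(-4) = 9
g(9) = 11
f(11) = -21

-21


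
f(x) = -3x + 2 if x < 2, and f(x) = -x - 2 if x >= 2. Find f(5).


5 satisfies x >= 2
f(5) = -7

-7


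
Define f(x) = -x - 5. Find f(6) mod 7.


f(6) = -11
-11 mod 7 = 3

3


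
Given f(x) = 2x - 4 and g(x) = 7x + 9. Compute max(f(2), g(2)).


23


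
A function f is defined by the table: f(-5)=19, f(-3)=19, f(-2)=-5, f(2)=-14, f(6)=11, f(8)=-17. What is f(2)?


-14


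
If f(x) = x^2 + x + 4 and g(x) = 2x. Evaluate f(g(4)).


g(4) = 8
f(8) = 1*(8)^2 + 1*(8) + 4 = 76

76


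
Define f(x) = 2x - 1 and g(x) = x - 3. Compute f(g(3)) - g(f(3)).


f(g(3)) = -1
g(f(3)) = 2
Difference = -3

-3


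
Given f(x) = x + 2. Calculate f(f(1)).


f(1) = 3
f(3) = 5

5


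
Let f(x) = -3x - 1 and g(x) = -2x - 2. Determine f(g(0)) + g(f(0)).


f(g(0)) = 5
g(f(0)) = 0
Sum = 5

5


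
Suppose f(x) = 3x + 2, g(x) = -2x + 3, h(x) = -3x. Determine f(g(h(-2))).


h(-2) = 6
g(6) = -9
f(-9) = -25

-25


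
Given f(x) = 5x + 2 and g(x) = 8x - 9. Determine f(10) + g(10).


f(10) = 52
g(10) = 71
Sum = 123

123


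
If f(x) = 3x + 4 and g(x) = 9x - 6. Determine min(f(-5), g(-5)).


f(-5) = -11
g(-5) = -51
min = -51

-51


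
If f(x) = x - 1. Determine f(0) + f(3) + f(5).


f(0) = -1
f(3) = 2
f(5) = 4
Sum = 5

5


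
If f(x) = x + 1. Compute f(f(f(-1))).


f(-1) = 0
f(0) = 1
f(1) = 2

2


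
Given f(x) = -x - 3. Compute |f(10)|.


13


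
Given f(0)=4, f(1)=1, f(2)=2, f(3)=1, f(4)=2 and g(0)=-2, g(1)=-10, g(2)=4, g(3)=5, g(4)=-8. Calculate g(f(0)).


f(0) = 4
g(4) = -8

-8


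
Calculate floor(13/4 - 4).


13/4 = 3.25
3.25 - 4 = -0.75
floor(-0.75) = -1

-1


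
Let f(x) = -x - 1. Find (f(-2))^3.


f(-2) = 1
(1)^3 = 1

1


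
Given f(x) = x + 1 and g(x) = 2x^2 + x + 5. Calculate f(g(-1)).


7


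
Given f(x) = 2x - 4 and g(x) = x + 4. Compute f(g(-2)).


0


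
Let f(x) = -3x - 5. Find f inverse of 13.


-6


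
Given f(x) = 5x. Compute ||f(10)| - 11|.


f(10) = 50
|50| = 50
|50 - 11| = 39

39


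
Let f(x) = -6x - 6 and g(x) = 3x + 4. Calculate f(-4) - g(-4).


f(-4) = 18
g(-4) = -8
Difference = 26

26


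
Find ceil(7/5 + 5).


7


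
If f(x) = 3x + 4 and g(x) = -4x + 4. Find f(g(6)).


g(6) = -20
f(-20) = -56

-56


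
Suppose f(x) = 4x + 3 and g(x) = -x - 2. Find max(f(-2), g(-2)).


f(-2) = -5
g(-2) = 0
max = 0

0


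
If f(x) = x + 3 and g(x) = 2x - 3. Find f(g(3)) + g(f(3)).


f(g(3)) = 6
g(f(3)) = 9
Sum = 15

15


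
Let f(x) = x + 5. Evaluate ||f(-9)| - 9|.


f(-9) = -4
|-4| = 4
|4 - 9| = 5

5


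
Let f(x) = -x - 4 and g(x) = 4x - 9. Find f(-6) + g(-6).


f(-6) = 2
g(-6) = -33
Sum = -31

-31


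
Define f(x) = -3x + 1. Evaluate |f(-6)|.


f(-6) = 19
|19| = 19

19


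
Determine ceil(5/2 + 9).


5/2 = 2.5
2.5 + 9 = 11.5
ceil(11.5) = 12

12


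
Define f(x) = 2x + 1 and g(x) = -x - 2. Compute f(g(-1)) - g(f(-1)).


f(g(-1)) = -1
g(f(-1)) = -1
Difference = 0

0


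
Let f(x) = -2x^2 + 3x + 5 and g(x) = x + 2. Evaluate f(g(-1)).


g(-1) = 1
f(1) = (-2)*(1)^2 + 3*(1) + 5 = 6

6


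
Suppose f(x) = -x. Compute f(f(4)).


f(4) = -4
f(-4) = 4

4


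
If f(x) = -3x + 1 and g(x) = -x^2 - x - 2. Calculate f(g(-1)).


7


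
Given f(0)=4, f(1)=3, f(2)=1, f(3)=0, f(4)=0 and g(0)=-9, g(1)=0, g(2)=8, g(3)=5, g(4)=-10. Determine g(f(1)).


5


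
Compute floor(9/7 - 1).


0


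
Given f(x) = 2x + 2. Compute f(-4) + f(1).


-2


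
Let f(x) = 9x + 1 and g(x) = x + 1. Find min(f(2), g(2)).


f(2) = 19
g(2) = 3
min = 3

3


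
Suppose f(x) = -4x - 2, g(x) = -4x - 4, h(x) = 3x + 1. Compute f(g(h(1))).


h(1) = 4
g(4) = -20
f(-20) = 78

78


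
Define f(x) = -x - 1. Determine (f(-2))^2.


f(-2) = 1
(1)^2 = 1

1


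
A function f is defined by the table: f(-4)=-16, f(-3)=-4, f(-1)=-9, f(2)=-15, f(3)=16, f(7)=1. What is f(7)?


1


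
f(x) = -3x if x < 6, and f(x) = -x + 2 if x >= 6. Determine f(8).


8 satisfies x >= 6
f(8) = -6

-6


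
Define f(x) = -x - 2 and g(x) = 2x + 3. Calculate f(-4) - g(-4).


7


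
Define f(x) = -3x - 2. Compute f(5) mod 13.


f(5) = -17
-17 mod 13 = 9

9


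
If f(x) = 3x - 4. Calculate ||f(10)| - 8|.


18


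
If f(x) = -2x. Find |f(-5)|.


f(-5) = 10
|10| = 10

10


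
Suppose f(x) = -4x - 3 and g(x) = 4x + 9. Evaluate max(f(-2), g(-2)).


5


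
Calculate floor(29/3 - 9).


29/3 = 9.6667
9.6667 - 9 = 0.6667
floor(0.6667) = 0

0


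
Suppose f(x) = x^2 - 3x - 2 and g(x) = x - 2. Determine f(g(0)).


g(0) = -2
f(-2) = 1*(-2)^2 - 3*(-2) - 2 = 8

8


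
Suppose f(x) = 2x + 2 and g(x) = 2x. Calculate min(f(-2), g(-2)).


f(-2) = -2
g(-2) = -4
min = -4

-4


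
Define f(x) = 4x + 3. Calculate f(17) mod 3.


f(17) = 71
71 mod 3 = 2

2


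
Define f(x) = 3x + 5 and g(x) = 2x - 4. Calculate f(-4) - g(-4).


f(-4) = -7
g(-4) = -12
Difference = 5

5


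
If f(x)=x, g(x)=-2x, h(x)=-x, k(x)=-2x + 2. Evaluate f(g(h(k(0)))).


k(0) = 2
h(2) = -2
g(-2) = 4
f(4) = 4

4


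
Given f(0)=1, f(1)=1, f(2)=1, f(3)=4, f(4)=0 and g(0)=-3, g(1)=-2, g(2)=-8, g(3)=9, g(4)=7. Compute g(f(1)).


f(1) = 1
g(1) = -2

-2


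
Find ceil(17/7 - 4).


-1


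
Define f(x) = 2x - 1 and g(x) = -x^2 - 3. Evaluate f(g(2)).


g(2) = -7
f(-7) = -15

-15


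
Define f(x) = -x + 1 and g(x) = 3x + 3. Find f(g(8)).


g(8) = 27
f(27) = -26

-26


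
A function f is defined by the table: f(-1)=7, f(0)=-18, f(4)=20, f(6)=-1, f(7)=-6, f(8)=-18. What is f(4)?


Reading from the table at x = 4

20


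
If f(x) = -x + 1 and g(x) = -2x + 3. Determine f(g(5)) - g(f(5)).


f(g(5)) = 8
g(f(5)) = 11
Difference = -3

-3


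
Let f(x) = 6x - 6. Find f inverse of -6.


0


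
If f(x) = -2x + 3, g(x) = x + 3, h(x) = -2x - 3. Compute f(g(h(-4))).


h(-4) = 5
g(5) = 8
f(8) = -13

-13


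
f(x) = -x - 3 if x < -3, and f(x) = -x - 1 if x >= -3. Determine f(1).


1 satisfies x >= -3
f(1) = -2

-2


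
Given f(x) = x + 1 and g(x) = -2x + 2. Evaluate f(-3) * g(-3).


f(-3) = -2
g(-3) = 8
Product = -16

-16


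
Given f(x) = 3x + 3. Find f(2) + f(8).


f(2) = 9
f(8) = 27
Sum = 36

36


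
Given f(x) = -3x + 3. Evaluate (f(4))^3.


f(4) = -9
(-9)^3 = -729

-729


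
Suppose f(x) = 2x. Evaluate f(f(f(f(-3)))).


f(-3) = -6
f(-6) = -12
f(-12) = -24
f(-24) = -48

-48


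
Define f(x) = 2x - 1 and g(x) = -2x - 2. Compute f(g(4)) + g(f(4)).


-37


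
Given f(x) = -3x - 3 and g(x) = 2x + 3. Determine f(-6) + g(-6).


f(-6) = 15
g(-6) = -9
Sum = 6

6


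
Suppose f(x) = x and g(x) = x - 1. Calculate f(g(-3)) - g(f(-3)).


f(g(-3)) = -4
g(f(-3)) = -4
Difference = 0

0


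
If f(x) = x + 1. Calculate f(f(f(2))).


5


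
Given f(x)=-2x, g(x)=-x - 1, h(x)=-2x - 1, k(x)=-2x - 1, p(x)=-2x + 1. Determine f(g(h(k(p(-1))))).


28


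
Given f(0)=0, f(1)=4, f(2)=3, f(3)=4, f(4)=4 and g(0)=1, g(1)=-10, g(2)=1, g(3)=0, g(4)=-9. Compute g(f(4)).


-9


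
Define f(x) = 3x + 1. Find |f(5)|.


16


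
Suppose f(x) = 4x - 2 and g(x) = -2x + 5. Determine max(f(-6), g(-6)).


f(-6) = -26
g(-6) = 17
max = 17

17


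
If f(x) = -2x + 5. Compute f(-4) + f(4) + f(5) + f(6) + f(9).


f(-4) = 13
f(4) = -3
f(5) = -5
f(6) = -7
f(9) = -13
Sum = -15

-15


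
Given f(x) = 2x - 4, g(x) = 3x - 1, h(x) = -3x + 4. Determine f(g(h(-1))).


h(-1) = 7
g(7) = 20
f(20) = 36

36


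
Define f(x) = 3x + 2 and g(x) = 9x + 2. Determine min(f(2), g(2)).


8


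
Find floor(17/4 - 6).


17/4 = 4.25
4.25 - 6 = -1.75
floor(-1.75) = -2

-2


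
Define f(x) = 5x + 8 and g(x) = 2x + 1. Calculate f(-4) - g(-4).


f(-4) = -12
g(-4) = -7
Difference = -5

-5


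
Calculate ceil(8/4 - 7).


-5


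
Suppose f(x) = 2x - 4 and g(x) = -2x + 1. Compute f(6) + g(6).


f(6) = 8
g(6) = -11
Sum = -3

-3


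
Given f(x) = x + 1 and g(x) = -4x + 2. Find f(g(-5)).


g(-5) = 22
f(22) = 23

23


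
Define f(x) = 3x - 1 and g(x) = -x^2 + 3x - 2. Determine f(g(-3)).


g(-3) = -20
f(-20) = -61

-61


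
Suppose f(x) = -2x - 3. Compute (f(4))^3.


f(4) = -11
(-11)^3 = -1331

-1331


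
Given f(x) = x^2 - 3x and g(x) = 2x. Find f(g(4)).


g(4) = 8
f(8) = 1*(8)^2 - 3*(8) = 40

40


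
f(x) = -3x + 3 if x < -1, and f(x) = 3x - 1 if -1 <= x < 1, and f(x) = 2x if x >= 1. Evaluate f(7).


7 satisfies x >= 1
f(7) = 14

14


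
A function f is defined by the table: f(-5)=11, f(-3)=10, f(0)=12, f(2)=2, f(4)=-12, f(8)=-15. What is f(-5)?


11


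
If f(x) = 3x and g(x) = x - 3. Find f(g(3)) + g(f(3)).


f(g(3)) = 0
g(f(3)) = 6
Sum = 6

6


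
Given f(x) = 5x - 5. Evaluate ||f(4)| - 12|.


f(4) = 15
|15| = 15
|15 - 12| = 3

3


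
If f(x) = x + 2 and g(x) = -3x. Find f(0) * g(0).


f(0) = 2
g(0) = 0
Product = 0

0


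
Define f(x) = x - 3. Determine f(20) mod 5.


f(20) = 17
17 mod 5 = 2

2


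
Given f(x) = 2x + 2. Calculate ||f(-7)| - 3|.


f(-7) = -12
|-12| = 12
|12 - 3| = 9

9


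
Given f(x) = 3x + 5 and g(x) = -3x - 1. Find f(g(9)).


g(9) = -28
f(-28) = -79

-79


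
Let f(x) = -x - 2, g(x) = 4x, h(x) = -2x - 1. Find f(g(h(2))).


h(2) = -5
g(-5) = -20
f(-20) = 18

18


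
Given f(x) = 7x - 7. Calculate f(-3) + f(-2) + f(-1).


f(-3) = -28
f(-2) = -21
f(-1) = -14
Sum = -63

-63


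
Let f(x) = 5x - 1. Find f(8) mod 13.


0


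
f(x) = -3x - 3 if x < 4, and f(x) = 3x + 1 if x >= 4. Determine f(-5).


-5 satisfies x < 4
f(-5) = 12

12


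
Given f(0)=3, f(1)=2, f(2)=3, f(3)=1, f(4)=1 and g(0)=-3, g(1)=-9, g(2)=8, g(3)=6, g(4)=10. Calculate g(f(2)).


f(2) = 3
g(3) = 6

6


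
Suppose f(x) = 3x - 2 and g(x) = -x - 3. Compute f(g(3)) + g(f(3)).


f(g(3)) = -20
g(f(3)) = -10
Sum = -30

-30


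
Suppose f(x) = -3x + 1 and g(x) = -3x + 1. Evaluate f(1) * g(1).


f(1) = -2
g(1) = -2
Product = 4

4


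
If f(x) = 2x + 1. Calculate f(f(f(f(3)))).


f(3) = 7
f(7) = 15
f(15) = 31
f(31) = 63

63


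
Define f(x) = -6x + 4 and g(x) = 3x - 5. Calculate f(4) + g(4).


-13


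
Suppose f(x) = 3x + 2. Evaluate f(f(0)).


8


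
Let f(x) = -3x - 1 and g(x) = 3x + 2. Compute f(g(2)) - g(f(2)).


f(g(2)) = -25
g(f(2)) = -19
Difference = -6

-6


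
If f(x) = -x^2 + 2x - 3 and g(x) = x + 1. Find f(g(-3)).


g(-3) = -2
f(-2) = (-1)*(-2)^2 + 2*(-2) - 3 = -11

-11


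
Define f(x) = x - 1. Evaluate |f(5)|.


f(5) = 4
|4| = 4

4


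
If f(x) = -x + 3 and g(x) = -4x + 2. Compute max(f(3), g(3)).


f(3) = 0
g(3) = -10
max = 0

0


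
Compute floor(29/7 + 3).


29/7 = 4.1429
4.1429 + 3 = 7.1429
floor(7.1429) = 7

7


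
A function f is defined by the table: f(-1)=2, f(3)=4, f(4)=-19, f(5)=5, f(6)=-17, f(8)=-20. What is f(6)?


Reading from the table at x = 6

-17


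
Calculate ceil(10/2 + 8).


13


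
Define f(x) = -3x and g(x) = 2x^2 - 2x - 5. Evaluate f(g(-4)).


g(-4) = 35
f(35) = -105

-105


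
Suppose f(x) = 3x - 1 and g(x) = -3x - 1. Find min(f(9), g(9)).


f(9) = 26
g(9) = -28
min = -28

-28


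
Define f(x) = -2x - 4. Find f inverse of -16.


Solve -2x - 4 = -16
x = (-16 + 4) / (-2) = 6

6


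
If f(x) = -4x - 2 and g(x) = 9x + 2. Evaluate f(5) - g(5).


-69


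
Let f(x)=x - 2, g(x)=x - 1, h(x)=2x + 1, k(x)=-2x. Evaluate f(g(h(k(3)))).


k(3) = -6
h(-6) = -11
g(-11) = -12
f(-12) = -14

-14


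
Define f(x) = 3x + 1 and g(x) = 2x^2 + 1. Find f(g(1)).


10


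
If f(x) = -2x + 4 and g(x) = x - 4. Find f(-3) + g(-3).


f(-3) = 10
g(-3) = -7
Sum = 3

3


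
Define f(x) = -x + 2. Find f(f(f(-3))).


f(-3) = 5
f(5) = -3
f(-3) = 5

5


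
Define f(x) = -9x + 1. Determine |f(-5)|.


f(-5) = 46
|46| = 46

46


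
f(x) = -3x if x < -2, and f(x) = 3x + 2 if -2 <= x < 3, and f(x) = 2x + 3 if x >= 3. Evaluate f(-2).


-2 satisfies -2 <= x < 3
f(-2) = -4

-4


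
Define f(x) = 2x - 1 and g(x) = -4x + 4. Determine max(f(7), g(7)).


13


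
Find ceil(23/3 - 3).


23/3 = 7.6667
7.6667 - 3 = 4.6667
ceil(4.6667) = 5

5


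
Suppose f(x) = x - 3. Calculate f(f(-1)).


f(-1) = -4
f(-4) = -7

-7


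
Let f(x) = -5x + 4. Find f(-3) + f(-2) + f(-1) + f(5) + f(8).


f(-3) = 19
f(-2) = 14
f(-1) = 9
f(5) = -21
f(8) = -36
Sum = -15

-15


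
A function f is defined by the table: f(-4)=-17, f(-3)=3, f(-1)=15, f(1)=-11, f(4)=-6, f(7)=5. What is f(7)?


Reading from the table at x = 7

5


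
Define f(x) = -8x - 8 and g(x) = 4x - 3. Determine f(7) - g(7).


f(7) = -64
g(7) = 25
Difference = -89

-89


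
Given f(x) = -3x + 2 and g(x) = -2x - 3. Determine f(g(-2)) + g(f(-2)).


f(g(-2)) = -1
g(f(-2)) = -19
Sum = -20

-20


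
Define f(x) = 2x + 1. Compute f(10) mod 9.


f(10) = 21
21 mod 9 = 3

3


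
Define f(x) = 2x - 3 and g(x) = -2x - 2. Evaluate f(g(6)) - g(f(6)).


f(g(6)) = -31
g(f(6)) = -20
Difference = -11

-11


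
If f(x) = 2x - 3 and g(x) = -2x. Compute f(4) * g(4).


f(4) = 5
g(4) = -8
Product = -40

-40


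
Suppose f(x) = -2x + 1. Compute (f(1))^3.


f(1) = -1
(-1)^3 = -1

-1


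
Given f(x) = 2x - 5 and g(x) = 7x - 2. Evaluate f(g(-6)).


g(-6) = -44
f(-44) = -93

-93


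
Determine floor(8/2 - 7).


8/2 = 4
4 - 7 = -3
floor(-3) = -3

-3


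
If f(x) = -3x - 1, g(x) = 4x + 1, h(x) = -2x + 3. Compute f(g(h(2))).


8


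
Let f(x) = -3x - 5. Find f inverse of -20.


Solve -3x - 5 = -20
x = (-20 + 5) / (-3) = 5

5


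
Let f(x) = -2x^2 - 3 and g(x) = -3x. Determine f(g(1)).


-21


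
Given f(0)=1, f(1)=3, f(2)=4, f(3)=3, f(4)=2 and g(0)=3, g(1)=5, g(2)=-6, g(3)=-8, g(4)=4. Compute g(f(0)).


f(0) = 1
g(1) = 5

5


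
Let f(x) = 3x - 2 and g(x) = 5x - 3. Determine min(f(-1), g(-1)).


f(-1) = -5
g(-1) = -8
min = -8

-8


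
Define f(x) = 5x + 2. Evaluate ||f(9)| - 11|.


f(9) = 47
|47| = 47
|47 - 11| = 36

36


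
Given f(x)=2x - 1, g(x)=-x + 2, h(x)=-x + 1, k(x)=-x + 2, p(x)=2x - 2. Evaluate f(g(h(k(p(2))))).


p(2) = 2
k(2) = 0
h(0) = 1
g(1) = 1
f(1) = 1

1


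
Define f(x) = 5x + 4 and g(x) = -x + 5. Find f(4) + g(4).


f(4) = 24
g(4) = 1
Sum = 25

25


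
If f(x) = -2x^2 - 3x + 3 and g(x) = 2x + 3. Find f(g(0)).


-24


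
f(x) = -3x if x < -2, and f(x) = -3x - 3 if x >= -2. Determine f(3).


3 satisfies x >= -2
f(3) = -12

-12


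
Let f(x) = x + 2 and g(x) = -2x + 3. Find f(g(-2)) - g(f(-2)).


f(g(-2)) = 9
g(f(-2)) = 3
Difference = 6

6


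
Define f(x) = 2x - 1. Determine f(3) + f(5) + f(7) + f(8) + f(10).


f(3) = 5
f(5) = 9
f(7) = 13
f(8) = 15
f(10) = 19
Sum = 61

61


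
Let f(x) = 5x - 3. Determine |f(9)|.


f(9) = 42
|42| = 42

42


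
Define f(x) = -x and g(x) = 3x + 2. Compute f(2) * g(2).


f(2) = -2
g(2) = 8
Product = -16

-16


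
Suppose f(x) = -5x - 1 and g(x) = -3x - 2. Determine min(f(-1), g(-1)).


f(-1) = 4
g(-1) = 1
min = 1

1


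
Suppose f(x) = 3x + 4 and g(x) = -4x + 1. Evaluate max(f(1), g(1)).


f(1) = 7
g(1) = -3
max = 7

7


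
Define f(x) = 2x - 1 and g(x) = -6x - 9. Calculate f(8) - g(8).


f(8) = 15
g(8) = -57
Difference = 72

72


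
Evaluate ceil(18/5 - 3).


18/5 = 3.6
3.6 - 3 = 0.6
ceil(0.6) = 1

1


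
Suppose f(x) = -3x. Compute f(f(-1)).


f(-1) = 3
f(3) = -9

-9


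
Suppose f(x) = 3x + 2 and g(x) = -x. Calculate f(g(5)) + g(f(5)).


-30


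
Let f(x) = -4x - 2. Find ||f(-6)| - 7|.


f(-6) = 22
|22| = 22
|22 - 7| = 15

15


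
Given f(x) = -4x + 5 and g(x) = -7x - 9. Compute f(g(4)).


g(4) = -37
f(-37) = 153

153


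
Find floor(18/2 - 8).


18/2 = 9
9 - 8 = 1
floor(1) = 1

1


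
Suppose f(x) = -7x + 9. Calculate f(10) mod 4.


f(10) = -61
-61 mod 4 = 3

3


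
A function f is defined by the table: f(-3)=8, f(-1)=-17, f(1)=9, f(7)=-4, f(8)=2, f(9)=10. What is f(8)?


Reading from the table at x = 8

2


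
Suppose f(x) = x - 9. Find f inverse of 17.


Solve x - 9 = 17
x = (17 + 9) / 1 = 26

26


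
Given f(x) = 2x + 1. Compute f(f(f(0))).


f(0) = 1
f(1) = 3
f(3) = 7

7


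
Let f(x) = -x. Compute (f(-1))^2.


f(-1) = 1
(1)^2 = 1

1


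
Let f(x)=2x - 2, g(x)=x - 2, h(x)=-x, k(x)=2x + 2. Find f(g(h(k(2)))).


k(2) = 6
h(6) = -6
g(-6) = -8
f(-8) = -18

-18


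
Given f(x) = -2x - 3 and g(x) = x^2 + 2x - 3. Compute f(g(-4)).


g(-4) = 5
f(5) = -13

-13


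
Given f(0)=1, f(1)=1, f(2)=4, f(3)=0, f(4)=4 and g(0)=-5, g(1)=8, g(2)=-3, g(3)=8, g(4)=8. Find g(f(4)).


f(4) = 4
g(4) = 8

8


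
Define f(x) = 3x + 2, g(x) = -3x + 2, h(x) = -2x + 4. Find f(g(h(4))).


h(4) = -4
g(-4) = 14
f(14) = 44

44


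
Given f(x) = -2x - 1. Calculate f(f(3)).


f(3) = -7
f(-7) = 13

13


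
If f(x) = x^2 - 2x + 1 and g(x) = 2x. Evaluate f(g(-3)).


g(-3) = -6
f(-6) = 1*(-6)^2 - 2*(-6) + 1 = 49

49


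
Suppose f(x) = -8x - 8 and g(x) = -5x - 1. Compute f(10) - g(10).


f(10) = -88
g(10) = -51
Difference = -37

-37


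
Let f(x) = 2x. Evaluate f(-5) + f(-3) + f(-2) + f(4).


f(-5) = -10
f(-3) = -6
f(-2) = -4
f(4) = 8
Sum = -12

-12


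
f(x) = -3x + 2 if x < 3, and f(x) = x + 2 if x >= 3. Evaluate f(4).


4 satisfies x >= 3
f(4) = 6

6


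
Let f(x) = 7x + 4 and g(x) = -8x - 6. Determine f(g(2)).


g(2) = -22
f(-22) = -150

-150


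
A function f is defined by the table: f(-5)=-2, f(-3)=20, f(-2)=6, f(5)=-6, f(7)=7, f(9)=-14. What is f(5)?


Reading from the table at x = 5

-6


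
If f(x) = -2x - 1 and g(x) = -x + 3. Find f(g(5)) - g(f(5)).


f(g(5)) = 3
g(f(5)) = 14
Difference = -11

-11


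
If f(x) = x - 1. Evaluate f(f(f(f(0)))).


f(0) = -1
f(-1) = -2
f(-2) = -3
f(-3) = -4

-4


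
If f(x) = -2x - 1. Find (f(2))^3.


f(2) = -5
(-5)^3 = -125

-125


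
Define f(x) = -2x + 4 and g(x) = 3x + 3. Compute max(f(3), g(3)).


f(3) = -2
g(3) = 12
max = 12

12


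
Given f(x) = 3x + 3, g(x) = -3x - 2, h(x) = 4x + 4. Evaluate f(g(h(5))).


h(5) = 24
g(24) = -74
f(-74) = -219

-219


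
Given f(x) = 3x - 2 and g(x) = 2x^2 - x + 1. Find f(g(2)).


g(2) = 7
f(7) = 19

19


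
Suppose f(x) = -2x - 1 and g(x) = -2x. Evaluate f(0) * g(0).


f(0) = -1
g(0) = 0
Product = 0

0


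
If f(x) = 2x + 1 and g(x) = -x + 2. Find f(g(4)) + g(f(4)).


-10


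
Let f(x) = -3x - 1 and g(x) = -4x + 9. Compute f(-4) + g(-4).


36


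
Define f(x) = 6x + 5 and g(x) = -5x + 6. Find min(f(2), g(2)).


f(2) = 17
g(2) = -4
min = -4

-4


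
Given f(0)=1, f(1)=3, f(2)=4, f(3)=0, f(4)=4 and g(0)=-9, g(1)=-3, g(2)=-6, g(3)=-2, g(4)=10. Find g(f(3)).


f(3) = 0
g(0) = -9

-9


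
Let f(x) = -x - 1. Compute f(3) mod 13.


f(3) = -4
-4 mod 13 = 9

9


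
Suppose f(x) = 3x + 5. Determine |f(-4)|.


f(-4) = -7
|-7| = 7

7


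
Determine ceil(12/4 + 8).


12/4 = 3
3 + 8 = 11
ceil(11) = 11

11


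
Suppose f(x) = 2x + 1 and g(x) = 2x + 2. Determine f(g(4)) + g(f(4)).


f(g(4)) = 21
g(f(4)) = 20
Sum = 41

41


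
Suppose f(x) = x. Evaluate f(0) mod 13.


f(0) = 0
0 mod 13 = 0

0


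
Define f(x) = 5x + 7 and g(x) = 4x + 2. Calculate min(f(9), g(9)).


f(9) = 52
g(9) = 38
min = 38

38


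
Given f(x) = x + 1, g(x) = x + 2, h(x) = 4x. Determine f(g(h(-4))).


-13


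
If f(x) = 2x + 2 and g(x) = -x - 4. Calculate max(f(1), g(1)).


f(1) = 4
g(1) = -5
max = 4

4


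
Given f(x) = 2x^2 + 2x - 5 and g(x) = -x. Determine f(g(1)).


g(1) = -1
f(-1) = 2*(-1)^2 + 2*(-1) - 5 = -5

-5


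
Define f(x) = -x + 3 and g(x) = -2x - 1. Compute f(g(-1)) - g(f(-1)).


f(g(-1)) = 2
g(f(-1)) = -9
Difference = 11

11


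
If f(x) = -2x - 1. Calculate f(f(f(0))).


f(0) = -1
f(-1) = 1
f(1) = -3

-3


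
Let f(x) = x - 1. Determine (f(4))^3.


f(4) = 3
(3)^3 = 27

27


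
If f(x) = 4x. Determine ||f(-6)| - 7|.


17


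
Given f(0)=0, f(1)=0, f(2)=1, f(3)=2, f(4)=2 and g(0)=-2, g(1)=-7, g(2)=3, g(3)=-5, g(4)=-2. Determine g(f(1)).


f(1) = 0
g(0) = -2

-2


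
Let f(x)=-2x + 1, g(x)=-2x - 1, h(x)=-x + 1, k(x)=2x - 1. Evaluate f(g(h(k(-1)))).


19


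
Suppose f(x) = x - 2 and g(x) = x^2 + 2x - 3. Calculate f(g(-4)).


3


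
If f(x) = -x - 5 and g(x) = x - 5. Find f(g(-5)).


5


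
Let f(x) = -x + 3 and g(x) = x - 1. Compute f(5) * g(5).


f(5) = -2
g(5) = 4
Product = -8

-8


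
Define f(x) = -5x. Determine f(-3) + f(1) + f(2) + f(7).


f(-3) = 15
f(1) = -5
f(2) = -10
f(7) = -35
Sum = -35

-35


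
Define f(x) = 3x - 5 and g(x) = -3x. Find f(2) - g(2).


f(2) = 1
g(2) = -6
Difference = 7

7


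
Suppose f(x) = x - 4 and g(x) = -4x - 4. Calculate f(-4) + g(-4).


4


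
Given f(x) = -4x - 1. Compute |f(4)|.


f(4) = -17
|-17| = 17

17


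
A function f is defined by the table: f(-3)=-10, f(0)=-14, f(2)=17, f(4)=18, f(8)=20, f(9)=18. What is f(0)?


Reading from the table at x = 0

-14


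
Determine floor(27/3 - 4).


27/3 = 9
9 - 4 = 5
floor(5) = 5

5


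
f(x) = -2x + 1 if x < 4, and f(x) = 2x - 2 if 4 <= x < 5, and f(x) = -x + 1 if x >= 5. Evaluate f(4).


4 satisfies 4 <= x < 5
f(4) = 6

6


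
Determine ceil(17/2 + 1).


17/2 = 8.5
8.5 + 1 = 9.5
ceil(9.5) = 10

10


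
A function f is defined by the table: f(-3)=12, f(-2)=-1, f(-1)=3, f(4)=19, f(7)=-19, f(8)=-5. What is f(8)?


-5


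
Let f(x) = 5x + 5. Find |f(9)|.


f(9) = 50
|50| = 50

50


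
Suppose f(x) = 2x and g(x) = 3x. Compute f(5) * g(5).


f(5) = 10
g(5) = 15
Product = 150

150


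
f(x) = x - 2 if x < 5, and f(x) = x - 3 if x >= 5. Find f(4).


4 satisfies x < 5
f(4) = 2

2


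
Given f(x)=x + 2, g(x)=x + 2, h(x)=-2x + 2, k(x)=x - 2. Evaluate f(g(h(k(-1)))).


k(-1) = -3
h(-3) = 8
g(8) = 10
f(10) = 12

12


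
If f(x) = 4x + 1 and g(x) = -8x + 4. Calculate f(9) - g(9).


f(9) = 37
g(9) = -68
Difference = 105

105


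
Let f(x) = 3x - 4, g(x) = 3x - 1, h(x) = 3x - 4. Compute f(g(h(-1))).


h(-1) = -7
g(-7) = -22
f(-22) = -70

-70


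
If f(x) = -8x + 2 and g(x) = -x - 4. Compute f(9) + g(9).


f(9) = -70
g(9) = -13
Sum = -83

-83


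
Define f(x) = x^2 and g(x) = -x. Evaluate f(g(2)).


g(2) = -2
f(-2) = 1*(-2)^2 = 4

4


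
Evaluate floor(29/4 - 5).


29/4 = 7.25
7.25 - 5 = 2.25
floor(2.25) = 2

2


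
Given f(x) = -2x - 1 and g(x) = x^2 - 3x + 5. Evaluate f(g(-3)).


g(-3) = 23
f(23) = -47

-47


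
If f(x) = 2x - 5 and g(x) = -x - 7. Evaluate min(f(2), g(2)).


f(2) = -1
g(2) = -9
min = -9

-9


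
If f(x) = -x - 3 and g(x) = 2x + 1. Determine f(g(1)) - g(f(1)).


1


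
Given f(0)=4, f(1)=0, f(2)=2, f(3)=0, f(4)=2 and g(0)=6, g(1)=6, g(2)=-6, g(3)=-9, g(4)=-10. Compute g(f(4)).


f(4) = 2
g(2) = -6

-6


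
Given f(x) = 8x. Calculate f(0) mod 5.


f(0) = 0
0 mod 5 = 0

0


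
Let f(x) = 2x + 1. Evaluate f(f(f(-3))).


f(-3) = -5
f(-5) = -9
f(-9) = -17

-17


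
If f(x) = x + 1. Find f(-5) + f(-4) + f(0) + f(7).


2


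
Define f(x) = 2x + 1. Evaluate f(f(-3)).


f(-3) = -5
f(-5) = -9

-9


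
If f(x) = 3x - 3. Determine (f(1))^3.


f(1) = 0
(0)^3 = 0

0


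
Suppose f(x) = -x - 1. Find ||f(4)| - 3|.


2


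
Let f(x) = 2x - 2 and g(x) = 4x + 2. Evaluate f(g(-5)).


g(-5) = -18
f(-18) = -38

-38


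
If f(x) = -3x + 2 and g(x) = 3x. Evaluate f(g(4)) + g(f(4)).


f(g(4)) = -34
g(f(4)) = -30
Sum = -64

-64


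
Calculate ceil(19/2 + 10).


19/2 = 9.5
9.5 + 10 = 19.5
ceil(19.5) = 20

20


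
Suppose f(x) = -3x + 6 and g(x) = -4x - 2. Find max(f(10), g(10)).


f(10) = -24
g(10) = -42
max = -24

-24


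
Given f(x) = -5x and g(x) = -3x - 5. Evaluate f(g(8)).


g(8) = -29
f(-29) = 145

145


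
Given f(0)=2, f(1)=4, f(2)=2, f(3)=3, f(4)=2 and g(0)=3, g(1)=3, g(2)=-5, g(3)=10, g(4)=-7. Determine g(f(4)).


f(4) = 2
g(2) = -5

-5


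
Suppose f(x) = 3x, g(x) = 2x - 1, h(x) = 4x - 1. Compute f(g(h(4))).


h(4) = 15
g(15) = 29
f(29) = 87

87


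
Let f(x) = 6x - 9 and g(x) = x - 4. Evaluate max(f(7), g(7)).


33


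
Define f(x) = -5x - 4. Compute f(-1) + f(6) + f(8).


-77


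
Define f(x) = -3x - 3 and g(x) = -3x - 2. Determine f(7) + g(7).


f(7) = -24
g(7) = -23
Sum = -47

-47


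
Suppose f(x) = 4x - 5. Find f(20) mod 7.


f(20) = 75
75 mod 7 = 5

5


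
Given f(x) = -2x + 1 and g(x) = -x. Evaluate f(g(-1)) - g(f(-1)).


f(g(-1)) = -1
g(f(-1)) = -3
Difference = 2

2


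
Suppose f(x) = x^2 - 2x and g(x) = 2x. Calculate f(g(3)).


g(3) = 6
f(6) = 1*(6)^2 - 2*(6) = 24

24


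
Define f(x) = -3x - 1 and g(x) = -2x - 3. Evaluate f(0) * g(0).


f(0) = -1
g(0) = -3
Product = 3

3


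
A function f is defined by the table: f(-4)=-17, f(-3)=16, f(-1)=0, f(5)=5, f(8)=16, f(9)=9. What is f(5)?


Reading from the table at x = 5

5


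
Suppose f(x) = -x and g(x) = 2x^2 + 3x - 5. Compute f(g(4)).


g(4) = 39
f(39) = -39

-39


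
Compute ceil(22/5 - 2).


22/5 = 4.4
4.4 - 2 = 2.4
ceil(2.4) = 3

3


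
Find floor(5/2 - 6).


-4


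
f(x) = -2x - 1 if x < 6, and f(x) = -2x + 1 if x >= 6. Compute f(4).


4 satisfies x < 6
f(4) = -9

-9


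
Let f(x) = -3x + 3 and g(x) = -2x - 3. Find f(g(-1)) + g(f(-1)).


f(g(-1)) = 6
g(f(-1)) = -15
Sum = -9

-9


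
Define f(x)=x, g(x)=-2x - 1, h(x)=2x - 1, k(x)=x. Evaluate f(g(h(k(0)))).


k(0) = 0
h(0) = -1
g(-1) = 1
f(1) = 1

1


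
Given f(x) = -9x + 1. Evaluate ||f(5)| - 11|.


f(5) = -44
|-44| = 44
|44 - 11| = 33

33


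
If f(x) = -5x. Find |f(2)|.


10


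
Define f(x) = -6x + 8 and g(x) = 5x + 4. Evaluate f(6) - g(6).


-62


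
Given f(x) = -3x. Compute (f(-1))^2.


9


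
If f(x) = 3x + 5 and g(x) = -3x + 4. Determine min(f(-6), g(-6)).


f(-6) = -13
g(-6) = 22
min = -13

-13


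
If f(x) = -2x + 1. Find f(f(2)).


7


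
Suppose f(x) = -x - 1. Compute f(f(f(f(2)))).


f(2) = -3
f(-3) = 2
f(2) = -3
f(-3) = 2

2


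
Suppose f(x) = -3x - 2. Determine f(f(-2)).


f(-2) = 4
f(4) = -14

-14


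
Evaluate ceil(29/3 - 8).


29/3 = 9.6667
9.6667 - 8 = 1.6667
ceil(1.6667) = 2

2


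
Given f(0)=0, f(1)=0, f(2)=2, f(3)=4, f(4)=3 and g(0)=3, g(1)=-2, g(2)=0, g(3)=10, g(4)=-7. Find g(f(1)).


f(1) = 0
g(0) = 3

3


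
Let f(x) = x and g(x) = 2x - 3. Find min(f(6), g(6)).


f(6) = 6
g(6) = 9
min = 6

6


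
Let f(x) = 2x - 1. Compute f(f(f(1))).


1


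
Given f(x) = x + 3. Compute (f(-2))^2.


f(-2) = 1
(1)^2 = 1

1


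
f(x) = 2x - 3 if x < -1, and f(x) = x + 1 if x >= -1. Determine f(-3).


-3 satisfies x < -1
f(-3) = -9

-9


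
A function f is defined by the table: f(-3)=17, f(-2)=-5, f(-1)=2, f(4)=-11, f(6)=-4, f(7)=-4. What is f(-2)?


Reading from the table at x = -2

-5


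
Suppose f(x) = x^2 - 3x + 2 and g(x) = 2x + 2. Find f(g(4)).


g(4) = 10
f(10) = 1*(10)^2 - 3*(10) + 2 = 72

72


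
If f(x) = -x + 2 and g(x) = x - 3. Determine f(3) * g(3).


0


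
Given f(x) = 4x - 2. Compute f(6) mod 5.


f(6) = 22
22 mod 5 = 2

2


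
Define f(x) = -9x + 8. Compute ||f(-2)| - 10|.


16


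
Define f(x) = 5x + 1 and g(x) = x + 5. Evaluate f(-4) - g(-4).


f(-4) = -19
g(-4) = 1
Difference = -20

-20


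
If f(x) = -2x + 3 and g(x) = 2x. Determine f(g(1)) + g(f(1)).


1


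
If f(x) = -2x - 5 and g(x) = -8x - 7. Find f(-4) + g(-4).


f(-4) = 3
g(-4) = 25
Sum = 28

28


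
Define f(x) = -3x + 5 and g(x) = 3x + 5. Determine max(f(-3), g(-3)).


f(-3) = 14
g(-3) = -4
max = 14

14


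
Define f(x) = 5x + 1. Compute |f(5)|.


f(5) = 26
|26| = 26

26


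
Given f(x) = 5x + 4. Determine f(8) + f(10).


98


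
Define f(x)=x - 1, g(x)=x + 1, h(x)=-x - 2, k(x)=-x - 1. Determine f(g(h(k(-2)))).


k(-2) = 1
h(1) = -3
g(-3) = -2
f(-2) = -3

-3


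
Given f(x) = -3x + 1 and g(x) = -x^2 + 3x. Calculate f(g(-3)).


g(-3) = -18
f(-18) = 55

55


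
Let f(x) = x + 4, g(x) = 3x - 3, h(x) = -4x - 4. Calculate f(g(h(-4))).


h(-4) = 12
g(12) = 33
f(33) = 37

37


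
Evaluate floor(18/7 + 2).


4


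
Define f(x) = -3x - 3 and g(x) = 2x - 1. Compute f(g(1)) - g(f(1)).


f(g(1)) = -6
g(f(1)) = -13
Difference = 7

7


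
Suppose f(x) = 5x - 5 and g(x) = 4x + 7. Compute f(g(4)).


110


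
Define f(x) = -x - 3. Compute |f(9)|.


f(9) = -12
|-12| = 12

12


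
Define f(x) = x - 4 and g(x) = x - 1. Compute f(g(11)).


g(11) = 10
f(10) = 6

6


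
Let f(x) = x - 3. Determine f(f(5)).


f(5) = 2
f(2) = -1

-1


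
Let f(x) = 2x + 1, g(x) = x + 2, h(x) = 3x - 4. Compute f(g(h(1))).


h(1) = -1
g(-1) = 1
f(1) = 3

3


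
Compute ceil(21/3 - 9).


21/3 = 7
7 - 9 = -2
ceil(-2) = -2

-2


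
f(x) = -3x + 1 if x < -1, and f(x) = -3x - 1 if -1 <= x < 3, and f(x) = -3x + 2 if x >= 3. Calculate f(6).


-16


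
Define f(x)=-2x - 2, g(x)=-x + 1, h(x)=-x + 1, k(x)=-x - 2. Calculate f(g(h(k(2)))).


k(2) = -4
h(-4) = 5
g(5) = -4
f(-4) = 6

6


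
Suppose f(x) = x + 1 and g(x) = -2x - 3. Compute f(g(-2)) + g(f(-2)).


f(g(-2)) = 2
g(f(-2)) = -1
Sum = 1

1


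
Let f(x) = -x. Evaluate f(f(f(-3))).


3


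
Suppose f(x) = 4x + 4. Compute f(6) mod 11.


f(6) = 28
28 mod 11 = 6

6


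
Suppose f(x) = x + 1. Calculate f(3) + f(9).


f(3) = 4
f(9) = 10
Sum = 14

14


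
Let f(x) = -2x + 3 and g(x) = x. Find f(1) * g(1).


f(1) = 1
g(1) = 1
Product = 1

1


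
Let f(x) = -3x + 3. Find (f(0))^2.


f(0) = 3
(3)^2 = 9

9


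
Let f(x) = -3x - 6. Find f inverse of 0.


Solve -3x - 6 = 0
x = (0 + 6) / (-3) = -2

-2


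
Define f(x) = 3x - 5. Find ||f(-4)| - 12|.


5


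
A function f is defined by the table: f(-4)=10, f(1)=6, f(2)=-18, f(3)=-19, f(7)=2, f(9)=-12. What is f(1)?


6


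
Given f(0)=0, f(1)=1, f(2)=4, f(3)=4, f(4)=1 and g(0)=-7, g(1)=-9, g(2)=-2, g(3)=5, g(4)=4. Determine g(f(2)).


f(2) = 4
g(4) = 4

4


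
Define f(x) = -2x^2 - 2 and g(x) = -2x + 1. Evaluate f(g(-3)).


-100


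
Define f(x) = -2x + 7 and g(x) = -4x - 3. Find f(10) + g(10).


-56


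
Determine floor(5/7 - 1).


5/7 = 0.7143
0.7143 - 1 = -0.2857
floor(-0.2857) = -1

-1


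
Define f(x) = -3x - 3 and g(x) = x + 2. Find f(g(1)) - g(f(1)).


f(g(1)) = -12
g(f(1)) = -4
Difference = -8

-8


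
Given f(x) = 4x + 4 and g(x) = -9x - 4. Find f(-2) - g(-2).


-18


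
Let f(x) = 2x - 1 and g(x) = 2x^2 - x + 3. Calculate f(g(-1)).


11


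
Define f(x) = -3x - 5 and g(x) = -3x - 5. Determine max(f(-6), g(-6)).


f(-6) = 13
g(-6) = 13
max = 13

13


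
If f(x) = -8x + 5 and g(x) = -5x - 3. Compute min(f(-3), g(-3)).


f(-3) = 29
g(-3) = 12
min = 12

12


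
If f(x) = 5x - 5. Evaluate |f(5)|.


f(5) = 20
|20| = 20

20


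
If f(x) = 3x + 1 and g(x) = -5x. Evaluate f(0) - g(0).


f(0) = 1
g(0) = 0
Difference = 1

1


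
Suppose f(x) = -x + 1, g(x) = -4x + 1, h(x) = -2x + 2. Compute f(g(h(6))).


h(6) = -10
g(-10) = 41
f(41) = -40

-40


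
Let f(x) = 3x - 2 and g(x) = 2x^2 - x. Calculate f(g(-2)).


28


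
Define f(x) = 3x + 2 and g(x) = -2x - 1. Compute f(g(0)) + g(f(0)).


f(g(0)) = -1
g(f(0)) = -5
Sum = -6

-6


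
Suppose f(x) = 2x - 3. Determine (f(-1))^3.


-125


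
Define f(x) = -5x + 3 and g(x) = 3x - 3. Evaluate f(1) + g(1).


f(1) = -2
g(1) = 0
Sum = -2

-2


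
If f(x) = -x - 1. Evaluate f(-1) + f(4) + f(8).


f(-1) = 0
f(4) = -5
f(8) = -9
Sum = -14

-14


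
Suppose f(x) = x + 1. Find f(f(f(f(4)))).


f(4) = 5
f(5) = 6
f(6) = 7
f(7) = 8

8


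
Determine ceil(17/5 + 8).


17/5 = 3.4
3.4 + 8 = 11.4
ceil(11.4) = 12

12


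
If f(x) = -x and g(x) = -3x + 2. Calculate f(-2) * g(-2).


f(-2) = 2
g(-2) = 8
Product = 16

16


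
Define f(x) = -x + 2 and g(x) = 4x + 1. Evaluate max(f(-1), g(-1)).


f(-1) = 3
g(-1) = -3
max = 3

3


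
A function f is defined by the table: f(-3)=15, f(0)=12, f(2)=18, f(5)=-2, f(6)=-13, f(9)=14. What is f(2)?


Reading from the table at x = 2

18


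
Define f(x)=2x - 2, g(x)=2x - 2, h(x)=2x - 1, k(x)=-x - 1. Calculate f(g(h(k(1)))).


k(1) = -2
h(-2) = -5
g(-5) = -12
f(-12) = -26

-26


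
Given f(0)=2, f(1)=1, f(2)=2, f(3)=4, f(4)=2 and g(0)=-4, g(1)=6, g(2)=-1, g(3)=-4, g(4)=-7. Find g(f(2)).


f(2) = 2
g(2) = -1

-1


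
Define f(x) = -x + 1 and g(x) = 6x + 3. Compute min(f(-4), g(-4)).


f(-4) = 5
g(-4) = -21
min = -21

-21


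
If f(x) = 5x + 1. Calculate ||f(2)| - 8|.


f(2) = 11
|11| = 11
|11 - 8| = 3

3


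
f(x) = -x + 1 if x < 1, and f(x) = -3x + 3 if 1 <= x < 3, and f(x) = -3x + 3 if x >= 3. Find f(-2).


3


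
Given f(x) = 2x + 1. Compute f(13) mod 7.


f(13) = 27
27 mod 7 = 6

6


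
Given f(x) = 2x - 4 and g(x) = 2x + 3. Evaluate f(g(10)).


g(10) = 23
f(23) = 42

42


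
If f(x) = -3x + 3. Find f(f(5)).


f(5) = -12
f(-12) = 39

39


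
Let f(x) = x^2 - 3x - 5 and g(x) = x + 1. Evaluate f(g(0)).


-7


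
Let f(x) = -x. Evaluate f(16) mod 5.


f(16) = -16
-16 mod 5 = 4

4


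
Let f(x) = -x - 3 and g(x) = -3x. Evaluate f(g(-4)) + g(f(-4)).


f(g(-4)) = -15
g(f(-4)) = -3
Sum = -18

-18


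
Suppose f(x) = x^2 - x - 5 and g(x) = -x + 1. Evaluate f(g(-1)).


g(-1) = 2
f(2) = 1*(2)^2 - 1*(2) - 5 = -3

-3
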